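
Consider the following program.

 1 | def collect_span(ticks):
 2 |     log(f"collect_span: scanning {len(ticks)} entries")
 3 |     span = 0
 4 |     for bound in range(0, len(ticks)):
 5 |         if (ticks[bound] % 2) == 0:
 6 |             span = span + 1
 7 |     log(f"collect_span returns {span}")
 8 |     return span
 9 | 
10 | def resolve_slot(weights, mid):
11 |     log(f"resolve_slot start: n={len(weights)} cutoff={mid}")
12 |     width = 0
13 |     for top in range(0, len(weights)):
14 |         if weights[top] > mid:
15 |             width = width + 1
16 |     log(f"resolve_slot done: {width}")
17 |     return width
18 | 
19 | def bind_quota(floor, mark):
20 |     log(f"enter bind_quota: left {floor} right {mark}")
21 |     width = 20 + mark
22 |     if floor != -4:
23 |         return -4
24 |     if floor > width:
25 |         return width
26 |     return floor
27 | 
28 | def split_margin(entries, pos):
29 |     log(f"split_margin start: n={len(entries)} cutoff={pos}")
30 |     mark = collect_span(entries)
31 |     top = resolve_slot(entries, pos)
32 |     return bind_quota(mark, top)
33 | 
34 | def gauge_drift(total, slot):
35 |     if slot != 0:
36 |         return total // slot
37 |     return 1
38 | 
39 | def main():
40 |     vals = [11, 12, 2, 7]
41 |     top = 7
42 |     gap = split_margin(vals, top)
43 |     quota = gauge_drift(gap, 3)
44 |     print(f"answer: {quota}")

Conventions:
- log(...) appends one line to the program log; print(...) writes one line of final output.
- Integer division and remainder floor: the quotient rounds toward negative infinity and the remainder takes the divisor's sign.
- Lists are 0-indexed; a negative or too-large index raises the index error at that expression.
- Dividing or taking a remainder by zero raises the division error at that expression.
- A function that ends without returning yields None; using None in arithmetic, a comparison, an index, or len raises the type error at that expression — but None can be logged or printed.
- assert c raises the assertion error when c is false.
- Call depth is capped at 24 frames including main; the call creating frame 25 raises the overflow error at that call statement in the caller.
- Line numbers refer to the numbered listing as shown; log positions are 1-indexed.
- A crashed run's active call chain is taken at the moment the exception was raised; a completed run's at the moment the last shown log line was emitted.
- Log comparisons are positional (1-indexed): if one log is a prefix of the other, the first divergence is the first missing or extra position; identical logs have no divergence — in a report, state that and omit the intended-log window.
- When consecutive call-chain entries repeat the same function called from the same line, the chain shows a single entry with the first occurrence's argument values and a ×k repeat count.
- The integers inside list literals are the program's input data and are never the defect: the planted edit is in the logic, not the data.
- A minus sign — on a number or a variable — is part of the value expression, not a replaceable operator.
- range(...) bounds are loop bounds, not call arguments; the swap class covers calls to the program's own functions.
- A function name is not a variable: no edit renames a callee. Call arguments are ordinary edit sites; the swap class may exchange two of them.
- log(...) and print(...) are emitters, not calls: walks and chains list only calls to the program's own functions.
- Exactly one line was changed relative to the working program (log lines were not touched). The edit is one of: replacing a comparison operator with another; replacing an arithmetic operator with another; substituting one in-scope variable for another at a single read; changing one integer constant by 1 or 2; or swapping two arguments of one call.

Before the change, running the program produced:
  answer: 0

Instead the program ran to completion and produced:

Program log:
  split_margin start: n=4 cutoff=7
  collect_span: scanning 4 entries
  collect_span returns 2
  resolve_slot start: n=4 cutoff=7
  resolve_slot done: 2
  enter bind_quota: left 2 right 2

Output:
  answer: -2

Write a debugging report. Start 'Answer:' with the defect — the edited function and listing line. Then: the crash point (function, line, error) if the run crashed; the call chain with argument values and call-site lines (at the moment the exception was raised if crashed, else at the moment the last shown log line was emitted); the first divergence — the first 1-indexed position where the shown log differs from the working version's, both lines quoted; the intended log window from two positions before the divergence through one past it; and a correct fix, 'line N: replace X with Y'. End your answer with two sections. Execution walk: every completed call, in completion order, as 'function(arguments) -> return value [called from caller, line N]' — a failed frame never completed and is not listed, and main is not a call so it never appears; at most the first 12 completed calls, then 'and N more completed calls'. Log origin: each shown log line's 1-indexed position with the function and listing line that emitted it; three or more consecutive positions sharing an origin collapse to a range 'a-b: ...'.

Answer: the defect is in bind_quota at line 22.
Key observation: No log line changed; the fault shows up purely in the output.
Call chain: main -> split_margin([11, 12, 2, 7], 7) (called at line 42) -> bind_quota(2, 2) (called at line 32).
First divergence: there is none — every log position agrees.
Execution walk:
  collect_span([11, 12, 2, 7]) -> 2  [called from split_margin, line 30]
  resolve_slot([11, 12, 2, 7], 7) -> 2  [called from split_margin, line 31]
  bind_quota(2, 2) -> -4  [called from split_margin, line 32]
  split_margin([11, 12, 2, 7], 7) -> -4  [called from main, line 42]
  gauge_drift(-4, 3) -> -2  [called from main, line 43]
Origin of each log line:
  1: emitted by split_margin (line 29)
  2: emitted by collect_span (line 2)
  3: emitted by collect_span (line 7)
  4: emitted by resolve_slot (line 11)
  5: emitted by resolve_slot (line 16)
  6: emitted by bind_quota (line 20)
A correct fix: line 22: replace `!=` with `<`.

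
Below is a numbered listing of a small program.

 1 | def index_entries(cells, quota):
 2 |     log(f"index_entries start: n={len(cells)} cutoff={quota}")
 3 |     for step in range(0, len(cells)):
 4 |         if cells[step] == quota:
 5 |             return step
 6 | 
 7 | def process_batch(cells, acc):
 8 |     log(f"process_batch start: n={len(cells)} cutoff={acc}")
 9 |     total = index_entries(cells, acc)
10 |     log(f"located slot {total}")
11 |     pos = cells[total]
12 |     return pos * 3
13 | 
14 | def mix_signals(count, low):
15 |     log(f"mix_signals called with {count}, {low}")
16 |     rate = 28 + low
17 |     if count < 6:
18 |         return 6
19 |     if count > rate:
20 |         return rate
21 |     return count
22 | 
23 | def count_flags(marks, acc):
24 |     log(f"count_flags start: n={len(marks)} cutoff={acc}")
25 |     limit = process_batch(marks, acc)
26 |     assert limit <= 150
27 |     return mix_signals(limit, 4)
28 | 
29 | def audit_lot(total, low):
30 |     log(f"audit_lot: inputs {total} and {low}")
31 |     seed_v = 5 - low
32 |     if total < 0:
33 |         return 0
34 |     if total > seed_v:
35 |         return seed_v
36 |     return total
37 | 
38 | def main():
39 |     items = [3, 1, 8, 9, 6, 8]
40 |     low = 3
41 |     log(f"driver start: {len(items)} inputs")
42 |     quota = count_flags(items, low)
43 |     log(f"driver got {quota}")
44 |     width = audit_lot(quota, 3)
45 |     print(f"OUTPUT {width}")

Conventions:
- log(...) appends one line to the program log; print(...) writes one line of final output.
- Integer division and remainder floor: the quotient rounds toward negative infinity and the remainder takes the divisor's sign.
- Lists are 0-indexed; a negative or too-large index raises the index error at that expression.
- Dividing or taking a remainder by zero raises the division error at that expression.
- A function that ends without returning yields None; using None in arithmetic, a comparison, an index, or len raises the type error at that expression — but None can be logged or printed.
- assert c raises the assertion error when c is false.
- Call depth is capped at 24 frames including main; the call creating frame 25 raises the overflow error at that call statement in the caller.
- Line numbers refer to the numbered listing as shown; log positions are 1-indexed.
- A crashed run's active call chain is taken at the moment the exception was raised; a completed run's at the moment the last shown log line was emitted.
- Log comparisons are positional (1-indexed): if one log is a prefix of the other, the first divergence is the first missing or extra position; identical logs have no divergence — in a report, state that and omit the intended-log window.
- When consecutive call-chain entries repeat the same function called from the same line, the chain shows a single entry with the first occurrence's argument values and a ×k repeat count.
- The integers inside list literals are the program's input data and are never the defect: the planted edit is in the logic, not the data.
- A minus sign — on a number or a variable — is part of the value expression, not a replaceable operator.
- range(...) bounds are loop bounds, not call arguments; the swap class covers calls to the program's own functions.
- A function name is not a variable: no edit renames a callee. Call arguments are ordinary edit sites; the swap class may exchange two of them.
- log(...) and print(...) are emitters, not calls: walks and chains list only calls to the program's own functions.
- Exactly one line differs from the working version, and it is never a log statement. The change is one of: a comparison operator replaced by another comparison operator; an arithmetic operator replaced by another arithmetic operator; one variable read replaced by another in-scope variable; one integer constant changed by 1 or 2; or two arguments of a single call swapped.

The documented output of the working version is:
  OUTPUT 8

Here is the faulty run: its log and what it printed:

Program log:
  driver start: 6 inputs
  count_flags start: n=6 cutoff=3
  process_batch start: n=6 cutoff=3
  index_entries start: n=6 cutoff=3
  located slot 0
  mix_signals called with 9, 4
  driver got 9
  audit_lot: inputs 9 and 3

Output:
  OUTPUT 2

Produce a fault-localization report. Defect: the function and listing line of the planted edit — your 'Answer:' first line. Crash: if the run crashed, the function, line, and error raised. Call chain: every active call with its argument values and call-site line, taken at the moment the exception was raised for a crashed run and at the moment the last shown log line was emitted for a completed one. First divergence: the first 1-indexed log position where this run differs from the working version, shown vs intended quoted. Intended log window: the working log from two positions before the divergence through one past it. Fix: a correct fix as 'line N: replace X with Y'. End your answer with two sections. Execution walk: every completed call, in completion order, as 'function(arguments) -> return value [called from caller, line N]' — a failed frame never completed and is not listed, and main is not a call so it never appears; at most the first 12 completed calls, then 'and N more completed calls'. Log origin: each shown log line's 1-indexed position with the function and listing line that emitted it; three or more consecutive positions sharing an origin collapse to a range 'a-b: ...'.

Answer: the defect is in audit_lot at line 31.
Key observation: Log streams are identical — the defect surfaces only in the printed output.
Call chain: main -> audit_lot(9, 3) (called at line 44).
First divergence: there is none — every log position agrees.
Execution walk:
  index_entries([3, 1, 8, 9, 6, 8], 3) -> 0  [called from process_batch, line 9]
  process_batch([3, 1, 8, 9, 6, 8], 3) -> 9  [called from count_flags, line 25]
  mix_signals(9, 4) -> 9  [called from count_flags, line 27]
  count_flags([3, 1, 8, 9, 6, 8], 3) -> 9  [called from main, line 42]
  audit_lot(9, 3) -> 2  [called from main, line 44]
Log line origins:
  1: from main, line 41
  2: from count_flags, line 24
  3: from process_batch, line 8
  4: from index_entries, line 2
  5: from process_batch, line 10
  6: from mix_signals, line 15
  7: from main, line 43
  8: from audit_lot, line 30
A correct fix: line 31: replace `-` with `+`.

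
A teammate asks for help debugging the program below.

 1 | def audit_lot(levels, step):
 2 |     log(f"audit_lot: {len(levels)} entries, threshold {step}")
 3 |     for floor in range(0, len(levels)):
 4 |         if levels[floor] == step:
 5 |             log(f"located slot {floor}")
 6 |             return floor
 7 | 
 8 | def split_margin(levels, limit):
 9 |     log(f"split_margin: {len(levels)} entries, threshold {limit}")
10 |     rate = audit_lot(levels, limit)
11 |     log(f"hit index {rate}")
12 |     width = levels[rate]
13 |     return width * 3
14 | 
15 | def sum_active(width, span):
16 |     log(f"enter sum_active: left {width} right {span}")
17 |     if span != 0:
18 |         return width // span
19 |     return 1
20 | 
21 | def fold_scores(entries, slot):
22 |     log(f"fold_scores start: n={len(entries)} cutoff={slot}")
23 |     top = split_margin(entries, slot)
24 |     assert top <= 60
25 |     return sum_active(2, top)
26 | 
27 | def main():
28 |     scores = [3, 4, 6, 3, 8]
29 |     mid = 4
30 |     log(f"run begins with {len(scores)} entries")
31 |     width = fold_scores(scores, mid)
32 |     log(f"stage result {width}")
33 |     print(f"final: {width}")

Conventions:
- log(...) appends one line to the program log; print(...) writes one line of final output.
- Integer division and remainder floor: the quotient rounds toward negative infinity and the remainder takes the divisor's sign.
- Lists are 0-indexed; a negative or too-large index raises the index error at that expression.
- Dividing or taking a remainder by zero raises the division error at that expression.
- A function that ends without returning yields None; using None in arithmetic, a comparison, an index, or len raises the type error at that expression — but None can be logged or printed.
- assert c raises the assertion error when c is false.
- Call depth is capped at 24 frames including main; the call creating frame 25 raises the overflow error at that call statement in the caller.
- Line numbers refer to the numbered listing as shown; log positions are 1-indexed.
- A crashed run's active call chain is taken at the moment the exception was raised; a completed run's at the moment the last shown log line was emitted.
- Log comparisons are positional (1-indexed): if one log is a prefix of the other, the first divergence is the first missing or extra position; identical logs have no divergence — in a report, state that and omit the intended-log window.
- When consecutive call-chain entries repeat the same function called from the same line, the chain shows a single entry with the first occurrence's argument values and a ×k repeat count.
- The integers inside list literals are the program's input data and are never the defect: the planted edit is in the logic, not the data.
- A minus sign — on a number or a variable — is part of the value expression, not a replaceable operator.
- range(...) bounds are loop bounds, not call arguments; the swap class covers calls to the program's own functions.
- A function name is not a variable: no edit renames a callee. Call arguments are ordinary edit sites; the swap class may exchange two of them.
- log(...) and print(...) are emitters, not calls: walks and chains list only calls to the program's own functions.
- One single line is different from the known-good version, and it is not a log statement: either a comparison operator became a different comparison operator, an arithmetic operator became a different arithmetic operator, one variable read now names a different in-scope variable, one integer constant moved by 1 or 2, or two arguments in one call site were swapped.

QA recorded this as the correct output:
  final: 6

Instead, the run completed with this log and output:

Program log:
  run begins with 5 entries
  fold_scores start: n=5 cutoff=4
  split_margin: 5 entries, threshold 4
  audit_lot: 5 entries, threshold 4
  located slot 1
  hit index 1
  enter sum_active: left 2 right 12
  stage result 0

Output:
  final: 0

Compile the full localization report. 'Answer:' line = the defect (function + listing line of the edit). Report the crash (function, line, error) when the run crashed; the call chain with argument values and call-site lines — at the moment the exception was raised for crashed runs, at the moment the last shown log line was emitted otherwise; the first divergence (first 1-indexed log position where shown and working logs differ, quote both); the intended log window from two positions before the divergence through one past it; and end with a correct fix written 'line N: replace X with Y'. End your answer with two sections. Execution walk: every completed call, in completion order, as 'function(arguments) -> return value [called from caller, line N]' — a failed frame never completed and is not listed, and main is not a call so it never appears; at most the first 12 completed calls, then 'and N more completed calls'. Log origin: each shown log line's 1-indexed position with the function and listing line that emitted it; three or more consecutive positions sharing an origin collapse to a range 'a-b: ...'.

Answer: the defect is in fold_scores at line 25.
Key observation: Log line 7 is where behavior first shows: 'enter sum_active: left 2 right 12' appears instead of 'enter sum_active: left 12 right 2'.
Call chain: main.
First divergence: position 7 — shown 'enter sum_active: left 2 right 12', intended 'enter sum_active: left 12 right 2'.
Intended log window:
  5: located slot 1
  6: hit index 1
  7: enter sum_active: left 12 right 2
  8: stage result 6
Execution walk:
  audit_lot([3, 4, 6, 3, 8], 4) -> 1  [called from split_margin, line 10]
  split_margin([3, 4, 6, 3, 8], 4) -> 12  [called from fold_scores, line 23]
  sum_active(2, 12) -> 0  [called from fold_scores, line 25]
  fold_scores([3, 4, 6, 3, 8], 4) -> 0  [called from main, line 31]
Log origin:
  1: logged in main at line 30
  2: logged in fold_scores at line 22
  3: logged in split_margin at line 9
  4: logged in audit_lot at line 2
  5: logged in audit_lot at line 5
  6: logged in split_margin at line 11
  7: logged in sum_active at line 16
  8: logged in main at line 32
A correct fix: line 25: replace `sum_active(2, top)` with `sum_active(top, 2)`.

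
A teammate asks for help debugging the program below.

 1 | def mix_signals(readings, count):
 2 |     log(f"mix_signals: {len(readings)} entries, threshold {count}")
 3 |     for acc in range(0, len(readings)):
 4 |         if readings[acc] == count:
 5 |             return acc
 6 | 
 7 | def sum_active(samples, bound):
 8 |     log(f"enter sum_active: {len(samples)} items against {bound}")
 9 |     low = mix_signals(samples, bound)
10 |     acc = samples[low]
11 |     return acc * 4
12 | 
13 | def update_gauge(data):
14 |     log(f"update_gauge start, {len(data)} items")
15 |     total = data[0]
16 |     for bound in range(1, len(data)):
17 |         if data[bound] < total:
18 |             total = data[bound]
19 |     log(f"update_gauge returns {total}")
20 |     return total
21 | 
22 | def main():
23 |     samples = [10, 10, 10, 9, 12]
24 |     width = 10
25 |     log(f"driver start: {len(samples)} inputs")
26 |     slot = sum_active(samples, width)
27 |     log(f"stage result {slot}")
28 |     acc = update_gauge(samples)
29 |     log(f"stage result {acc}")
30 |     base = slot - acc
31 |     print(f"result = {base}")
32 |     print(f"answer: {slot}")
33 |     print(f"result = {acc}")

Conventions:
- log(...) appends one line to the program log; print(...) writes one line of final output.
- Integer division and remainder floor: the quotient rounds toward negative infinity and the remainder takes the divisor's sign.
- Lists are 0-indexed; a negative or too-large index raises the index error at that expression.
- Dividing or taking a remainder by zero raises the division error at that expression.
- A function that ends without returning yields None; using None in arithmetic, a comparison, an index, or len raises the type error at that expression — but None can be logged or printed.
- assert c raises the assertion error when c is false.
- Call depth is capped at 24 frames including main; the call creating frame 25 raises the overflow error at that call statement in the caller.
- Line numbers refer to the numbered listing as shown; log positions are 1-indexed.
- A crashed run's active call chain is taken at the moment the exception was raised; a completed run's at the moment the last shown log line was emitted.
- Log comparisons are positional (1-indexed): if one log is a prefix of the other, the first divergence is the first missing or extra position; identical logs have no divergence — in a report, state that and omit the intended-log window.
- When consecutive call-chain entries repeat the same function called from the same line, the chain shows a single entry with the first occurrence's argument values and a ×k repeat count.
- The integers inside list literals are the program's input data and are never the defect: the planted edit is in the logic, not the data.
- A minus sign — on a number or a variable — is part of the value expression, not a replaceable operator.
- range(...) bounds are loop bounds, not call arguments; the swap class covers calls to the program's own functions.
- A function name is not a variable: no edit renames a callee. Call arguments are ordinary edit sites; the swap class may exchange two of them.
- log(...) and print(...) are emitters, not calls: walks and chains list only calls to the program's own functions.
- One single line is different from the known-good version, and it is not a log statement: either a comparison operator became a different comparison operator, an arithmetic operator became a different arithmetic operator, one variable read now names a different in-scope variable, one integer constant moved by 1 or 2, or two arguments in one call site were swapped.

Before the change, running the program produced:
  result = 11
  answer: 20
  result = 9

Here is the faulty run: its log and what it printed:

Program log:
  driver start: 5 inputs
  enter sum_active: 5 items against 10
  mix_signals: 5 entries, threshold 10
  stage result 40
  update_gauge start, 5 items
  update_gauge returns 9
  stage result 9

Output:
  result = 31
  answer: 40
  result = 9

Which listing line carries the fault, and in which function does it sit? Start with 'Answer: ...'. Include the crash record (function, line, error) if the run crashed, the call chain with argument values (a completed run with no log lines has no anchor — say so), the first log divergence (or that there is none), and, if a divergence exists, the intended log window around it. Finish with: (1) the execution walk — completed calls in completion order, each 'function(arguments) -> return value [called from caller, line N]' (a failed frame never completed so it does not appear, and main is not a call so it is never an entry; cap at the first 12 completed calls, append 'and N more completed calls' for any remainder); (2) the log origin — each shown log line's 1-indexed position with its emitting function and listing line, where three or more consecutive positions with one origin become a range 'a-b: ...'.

Answer: the defect is in sum_active at line 11.
Core observation: Everything matches until log position 4, which reads 'stage result 40' in place of 'stage result 20'.
Call chain: main.
First divergence: position 4 — the shown line 'stage result 40' should read 'stage result 20'.
Intended log window:
  2: enter sum_active: 5 items against 10
  3: mix_signals: 5 entries, threshold 10
  4: stage result 20
  5: update_gauge start, 5 items
Execution walk:
  mix_signals([10, 10, 10, 9, 12], 10) -> 0  [called from sum_active, line 9]
  sum_active([10, 10, 10, 9, 12], 10) -> 40  [called from main, line 26]
  update_gauge([10, 10, 10, 9, 12]) -> 9  [called from main, line 28]
Log origins:
  1: from main, line 25
  2: from sum_active, line 8
  3: from mix_signals, line 2
  4: from main, line 27
  5: from update_gauge, line 14
  6: from update_gauge, line 19
  7: from main, line 29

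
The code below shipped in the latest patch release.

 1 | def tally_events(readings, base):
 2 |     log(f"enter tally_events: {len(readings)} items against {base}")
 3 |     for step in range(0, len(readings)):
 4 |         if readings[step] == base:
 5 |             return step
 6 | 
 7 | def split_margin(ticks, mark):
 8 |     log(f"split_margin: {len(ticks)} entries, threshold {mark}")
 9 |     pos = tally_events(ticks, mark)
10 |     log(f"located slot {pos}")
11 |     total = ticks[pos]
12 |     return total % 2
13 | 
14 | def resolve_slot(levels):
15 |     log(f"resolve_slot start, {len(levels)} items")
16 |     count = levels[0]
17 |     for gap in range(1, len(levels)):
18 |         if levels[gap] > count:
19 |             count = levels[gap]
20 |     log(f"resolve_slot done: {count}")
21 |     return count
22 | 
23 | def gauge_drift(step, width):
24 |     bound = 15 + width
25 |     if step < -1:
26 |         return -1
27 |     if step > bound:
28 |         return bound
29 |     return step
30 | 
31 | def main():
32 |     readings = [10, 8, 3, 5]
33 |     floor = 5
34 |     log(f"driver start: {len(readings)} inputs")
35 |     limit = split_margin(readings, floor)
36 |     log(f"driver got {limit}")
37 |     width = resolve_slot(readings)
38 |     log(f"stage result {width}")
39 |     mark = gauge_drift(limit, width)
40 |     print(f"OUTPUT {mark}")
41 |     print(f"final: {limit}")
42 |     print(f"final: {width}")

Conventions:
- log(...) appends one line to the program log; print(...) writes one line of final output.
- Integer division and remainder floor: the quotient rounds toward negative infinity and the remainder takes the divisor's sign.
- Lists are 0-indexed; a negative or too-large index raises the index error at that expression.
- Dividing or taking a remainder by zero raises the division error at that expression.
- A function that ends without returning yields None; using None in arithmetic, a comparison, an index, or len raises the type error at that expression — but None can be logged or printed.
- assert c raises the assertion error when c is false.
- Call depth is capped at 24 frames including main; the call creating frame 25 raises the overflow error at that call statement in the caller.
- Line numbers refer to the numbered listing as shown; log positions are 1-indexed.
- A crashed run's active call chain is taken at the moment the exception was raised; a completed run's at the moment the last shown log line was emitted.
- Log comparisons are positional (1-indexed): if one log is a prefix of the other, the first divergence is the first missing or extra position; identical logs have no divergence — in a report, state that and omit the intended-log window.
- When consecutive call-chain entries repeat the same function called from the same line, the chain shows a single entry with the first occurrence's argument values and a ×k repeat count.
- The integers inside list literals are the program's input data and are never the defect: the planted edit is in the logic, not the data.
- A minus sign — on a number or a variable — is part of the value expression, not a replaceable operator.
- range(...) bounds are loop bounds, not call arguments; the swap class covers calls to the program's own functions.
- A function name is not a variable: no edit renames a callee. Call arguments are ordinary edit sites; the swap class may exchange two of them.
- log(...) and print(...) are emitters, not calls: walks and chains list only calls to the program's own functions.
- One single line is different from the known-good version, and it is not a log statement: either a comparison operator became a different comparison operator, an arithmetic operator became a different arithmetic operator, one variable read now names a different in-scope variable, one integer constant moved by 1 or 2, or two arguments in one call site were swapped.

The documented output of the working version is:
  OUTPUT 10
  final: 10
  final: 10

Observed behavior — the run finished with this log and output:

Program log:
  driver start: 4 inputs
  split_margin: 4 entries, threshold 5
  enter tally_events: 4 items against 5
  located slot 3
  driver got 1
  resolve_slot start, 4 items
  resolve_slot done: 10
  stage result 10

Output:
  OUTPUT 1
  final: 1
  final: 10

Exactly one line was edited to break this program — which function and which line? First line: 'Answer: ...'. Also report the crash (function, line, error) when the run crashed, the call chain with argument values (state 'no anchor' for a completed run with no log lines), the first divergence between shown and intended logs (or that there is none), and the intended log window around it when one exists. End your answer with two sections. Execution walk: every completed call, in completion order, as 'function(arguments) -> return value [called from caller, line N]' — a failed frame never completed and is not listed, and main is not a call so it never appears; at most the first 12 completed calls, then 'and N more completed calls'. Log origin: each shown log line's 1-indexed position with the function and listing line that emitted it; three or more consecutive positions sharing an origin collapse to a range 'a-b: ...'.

Answer: the defect is in split_margin at line 12.
Core observation: The log first diverges at position 5: the faulty run prints 'driver got 1' where the working version prints 'driver got 10'.
Call chain: main.
First divergence: position 5 — the shown line 'driver got 1' should read 'driver got 10'.
Intended log window:
  3: enter tally_events: 4 items against 5
  4: located slot 3
  5: driver got 10
  6: resolve_slot start, 4 items
Execution walk:
  tally_events([10, 8, 3, 5], 5) -> 3  [called from split_margin, line 9]
  split_margin([10, 8, 3, 5], 5) -> 1  [called from main, line 35]
  resolve_slot([10, 8, 3, 5]) -> 10  [called from main, line 37]
  gauge_drift(1, 10) -> 1  [called from main, line 39]
Log origin:
  1: logged in main at line 34
  2: logged in split_margin at line 8
  3: logged in tally_events at line 2
  4: logged in split_margin at line 10
  5: logged in main at line 36
  6: logged in resolve_slot at line 15
  7: logged in resolve_slot at line 20
  8: logged in main at line 38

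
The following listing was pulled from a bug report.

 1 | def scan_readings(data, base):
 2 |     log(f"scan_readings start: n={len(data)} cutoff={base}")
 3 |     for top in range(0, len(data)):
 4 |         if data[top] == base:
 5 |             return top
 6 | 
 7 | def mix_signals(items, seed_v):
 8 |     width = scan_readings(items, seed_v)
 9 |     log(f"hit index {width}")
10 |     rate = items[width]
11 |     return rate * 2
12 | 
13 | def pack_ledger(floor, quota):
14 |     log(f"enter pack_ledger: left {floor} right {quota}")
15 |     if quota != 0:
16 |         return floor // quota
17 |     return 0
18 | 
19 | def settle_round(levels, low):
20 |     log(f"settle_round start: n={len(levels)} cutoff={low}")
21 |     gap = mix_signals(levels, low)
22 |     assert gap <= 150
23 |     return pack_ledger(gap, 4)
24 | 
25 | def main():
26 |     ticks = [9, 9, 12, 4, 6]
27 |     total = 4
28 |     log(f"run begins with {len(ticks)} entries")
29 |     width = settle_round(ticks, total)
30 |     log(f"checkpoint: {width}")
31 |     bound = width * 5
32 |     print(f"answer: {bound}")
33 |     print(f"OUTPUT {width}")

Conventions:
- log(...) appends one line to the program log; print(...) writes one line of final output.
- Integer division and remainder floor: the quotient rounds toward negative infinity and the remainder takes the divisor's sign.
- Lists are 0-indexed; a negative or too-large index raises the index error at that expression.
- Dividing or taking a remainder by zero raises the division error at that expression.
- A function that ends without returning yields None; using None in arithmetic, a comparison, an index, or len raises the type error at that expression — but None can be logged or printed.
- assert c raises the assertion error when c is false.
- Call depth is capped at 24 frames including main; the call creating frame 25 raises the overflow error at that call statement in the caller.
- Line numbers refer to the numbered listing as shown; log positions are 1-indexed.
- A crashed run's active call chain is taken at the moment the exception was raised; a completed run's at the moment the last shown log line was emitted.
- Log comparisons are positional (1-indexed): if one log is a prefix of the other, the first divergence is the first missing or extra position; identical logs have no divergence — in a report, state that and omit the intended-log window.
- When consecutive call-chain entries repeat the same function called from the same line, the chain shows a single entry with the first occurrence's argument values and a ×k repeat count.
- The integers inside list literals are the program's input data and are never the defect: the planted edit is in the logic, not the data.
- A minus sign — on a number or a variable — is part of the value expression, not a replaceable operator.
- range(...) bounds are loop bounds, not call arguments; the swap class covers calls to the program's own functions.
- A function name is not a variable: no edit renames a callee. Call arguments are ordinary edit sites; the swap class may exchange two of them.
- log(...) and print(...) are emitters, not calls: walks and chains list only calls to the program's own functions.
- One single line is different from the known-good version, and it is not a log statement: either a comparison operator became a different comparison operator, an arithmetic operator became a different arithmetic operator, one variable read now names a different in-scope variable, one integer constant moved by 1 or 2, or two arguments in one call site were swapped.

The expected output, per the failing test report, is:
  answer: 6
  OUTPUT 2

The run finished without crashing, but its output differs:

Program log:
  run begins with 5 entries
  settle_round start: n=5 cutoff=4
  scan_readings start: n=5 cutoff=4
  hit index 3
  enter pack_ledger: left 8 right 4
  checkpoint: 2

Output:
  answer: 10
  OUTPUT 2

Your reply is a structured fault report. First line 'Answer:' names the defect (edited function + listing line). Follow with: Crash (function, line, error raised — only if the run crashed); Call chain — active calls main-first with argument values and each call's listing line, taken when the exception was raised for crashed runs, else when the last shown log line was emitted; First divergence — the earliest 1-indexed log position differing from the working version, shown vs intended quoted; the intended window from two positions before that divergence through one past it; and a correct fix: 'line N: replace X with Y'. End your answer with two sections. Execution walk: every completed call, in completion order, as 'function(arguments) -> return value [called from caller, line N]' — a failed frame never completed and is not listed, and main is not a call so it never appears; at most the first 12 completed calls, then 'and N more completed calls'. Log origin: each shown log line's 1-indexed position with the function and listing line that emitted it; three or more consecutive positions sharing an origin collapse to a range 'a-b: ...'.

Answer: the defect is in main at line 31.
Key observation: The two runs log identically and part ways only at the printed values.
Call chain: main.
First divergence: none (the log streams are identical).
Execution walk:
  scan_readings([9, 9, 12, 4, 6], 4) -> 3  [called from mix_signals, line 8]
  mix_signals([9, 9, 12, 4, 6], 4) -> 8  [called from settle_round, line 21]
  pack_ledger(8, 4) -> 2  [called from settle_round, line 23]
  settle_round([9, 9, 12, 4, 6], 4) -> 2  [called from main, line 29]
Log line origins:
  1: logged in main at line 28
  2: logged in settle_round at line 20
  3: logged in scan_readings at line 2
  4: logged in mix_signals at line 9
  5: logged in pack_ledger at line 14
  6: logged in main at line 30
A correct fix: line 31: replace `5` with `3`.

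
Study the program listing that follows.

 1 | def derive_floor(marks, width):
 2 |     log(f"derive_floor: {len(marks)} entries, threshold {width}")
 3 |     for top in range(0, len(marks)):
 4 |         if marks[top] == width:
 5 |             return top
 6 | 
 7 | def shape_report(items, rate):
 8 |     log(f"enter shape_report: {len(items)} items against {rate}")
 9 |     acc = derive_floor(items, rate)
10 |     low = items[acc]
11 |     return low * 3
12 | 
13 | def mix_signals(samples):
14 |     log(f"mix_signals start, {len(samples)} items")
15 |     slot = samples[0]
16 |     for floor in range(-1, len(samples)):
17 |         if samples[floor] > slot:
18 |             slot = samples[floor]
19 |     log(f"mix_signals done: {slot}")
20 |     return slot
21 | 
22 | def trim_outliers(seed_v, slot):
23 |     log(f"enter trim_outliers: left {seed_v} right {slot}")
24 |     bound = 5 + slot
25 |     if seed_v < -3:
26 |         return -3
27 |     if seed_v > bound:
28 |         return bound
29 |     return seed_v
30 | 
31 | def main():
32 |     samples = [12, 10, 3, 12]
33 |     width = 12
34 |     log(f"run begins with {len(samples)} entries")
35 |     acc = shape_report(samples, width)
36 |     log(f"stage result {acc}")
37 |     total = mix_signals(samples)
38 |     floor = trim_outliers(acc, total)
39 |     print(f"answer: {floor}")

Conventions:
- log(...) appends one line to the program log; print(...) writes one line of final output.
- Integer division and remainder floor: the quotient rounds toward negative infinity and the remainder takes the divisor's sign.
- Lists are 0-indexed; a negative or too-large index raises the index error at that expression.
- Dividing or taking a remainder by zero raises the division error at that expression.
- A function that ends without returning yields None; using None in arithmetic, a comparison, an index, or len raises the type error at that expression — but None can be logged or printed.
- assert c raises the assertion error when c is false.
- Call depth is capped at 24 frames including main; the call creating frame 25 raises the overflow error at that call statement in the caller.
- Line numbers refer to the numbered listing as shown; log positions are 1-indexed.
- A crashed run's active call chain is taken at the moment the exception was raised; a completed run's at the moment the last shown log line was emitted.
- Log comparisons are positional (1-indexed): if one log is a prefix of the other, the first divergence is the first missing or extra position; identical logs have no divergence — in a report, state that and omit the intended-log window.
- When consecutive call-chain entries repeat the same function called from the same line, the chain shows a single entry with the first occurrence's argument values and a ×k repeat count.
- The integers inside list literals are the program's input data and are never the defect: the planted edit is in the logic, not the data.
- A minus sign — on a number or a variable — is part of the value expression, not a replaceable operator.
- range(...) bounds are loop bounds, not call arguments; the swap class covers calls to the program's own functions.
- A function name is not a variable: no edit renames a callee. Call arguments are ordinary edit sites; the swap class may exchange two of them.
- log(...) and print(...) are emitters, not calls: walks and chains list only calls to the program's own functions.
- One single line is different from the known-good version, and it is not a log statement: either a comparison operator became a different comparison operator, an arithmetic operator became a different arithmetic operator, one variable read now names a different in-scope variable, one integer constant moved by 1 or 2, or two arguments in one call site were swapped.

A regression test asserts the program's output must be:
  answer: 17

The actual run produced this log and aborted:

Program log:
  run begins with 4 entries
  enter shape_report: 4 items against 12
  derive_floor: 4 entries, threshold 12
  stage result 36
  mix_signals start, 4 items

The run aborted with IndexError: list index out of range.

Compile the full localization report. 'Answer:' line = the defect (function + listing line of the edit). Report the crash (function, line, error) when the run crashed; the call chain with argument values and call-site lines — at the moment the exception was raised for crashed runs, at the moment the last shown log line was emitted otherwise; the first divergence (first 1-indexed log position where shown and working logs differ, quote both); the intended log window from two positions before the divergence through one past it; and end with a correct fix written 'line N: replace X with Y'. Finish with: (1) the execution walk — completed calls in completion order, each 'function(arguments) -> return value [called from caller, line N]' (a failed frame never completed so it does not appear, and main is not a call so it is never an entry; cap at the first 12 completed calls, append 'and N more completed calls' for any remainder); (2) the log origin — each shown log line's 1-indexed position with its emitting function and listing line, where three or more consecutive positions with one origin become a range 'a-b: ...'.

Answer: the defect is in mix_signals at line 16.
Key observation: The faulty run's log stops after 5 lines; the working version's next line would be 'mix_signals done: 12'.
Crash: mix_signals, line 17, IndexError.
Call chain: main -> mix_signals([12, 10, 3, 12]) (called at line 37).
First divergence: position 6; the shown log stops at 5 lines while the working version next logs 'mix_signals done: 12'.
Intended log window:
  4: stage result 36
  5: mix_signals start, 4 items
  6: mix_signals done: 12
  7: enter trim_outliers: left 36 right 12
Execution walk:
  derive_floor([12, 10, 3, 12], 12) -> 0  [called from shape_report, line 9]
  shape_report([12, 10, 3, 12], 12) -> 36  [called from main, line 35]
Origin of each log line:
  1 — main, line 34
  2 — shape_report, line 8
  3 — derive_floor, line 2
  4 — main, line 36
  5 — mix_signals, line 14
A correct fix: line 16: replace `-1` with `1`.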